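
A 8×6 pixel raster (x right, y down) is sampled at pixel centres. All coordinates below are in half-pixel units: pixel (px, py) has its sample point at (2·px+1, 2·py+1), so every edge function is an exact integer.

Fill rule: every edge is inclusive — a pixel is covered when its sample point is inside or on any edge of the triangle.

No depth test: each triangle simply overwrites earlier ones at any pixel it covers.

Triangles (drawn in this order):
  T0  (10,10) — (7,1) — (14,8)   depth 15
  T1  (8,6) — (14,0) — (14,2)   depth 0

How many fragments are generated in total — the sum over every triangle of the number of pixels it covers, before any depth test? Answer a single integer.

T0:
  2·area = 42
  edge (10, 10)→(7, 1): d=(-3,-9) inclusive
  edge (7, 1)→(14, 8): d=(7,7) inclusive
  edge (14, 8)→(10, 10): d=(-4,2) inclusive
    (3,0)@(7, 1): e=[0,0,42] → #  [on edge]
    (4,0)@(9, 1): e=[18,-14,38] → ·
    (3,1)@(7, 3): e=[-6,14,34] → ·
    (4,1)@(9, 3): e=[12,0,30] → #  [on edge]
    (5,1)@(11, 3): e=[30,-14,26] → ·
    (4,2)@(9, 5): e=[6,14,22] → #
    (5,2)@(11, 5): e=[24,0,18] → #  [on edge]
    (6,2)@(13, 5): e=[42,-14,14] → ·
    (4,3)@(9, 7): e=[0,28,14] → #  [on edge]
    (6,3)@(13, 7): e=[36,0,6] → #  [on edge]
    (7,3)@(15, 7): e=[54,-14,2] → ·
    (4,4)@(9, 9): e=[-6,42,6] → ·
    (7,4)@(15, 9): e=[48,0,-6] → ·  [on edge]
  covered (8 px):
    · · · # · · · ·
    · · · · # · · ·
    · · · · # # · ·
    · · · · # # # ·
    · · · · · # · ·
    · · · · · · · ·
T1:
  2·area = 12
  edge (8, 6)→(14, 0): d=(6,-6) inclusive
  edge (14, 0)→(14, 2): d=(0,2) inclusive
  edge (14, 2)→(8, 6): d=(-6,4) inclusive
    (6,0)@(13, 1): e=[0,2,10] → #  [on edge]
    (7,0)@(15, 1): e=[12,-2,2] → ·
    (5,1)@(11, 3): e=[0,6,6] → #  [on edge]
    (6,1)@(13, 3): e=[12,2,-2] → ·
    (4,2)@(9, 5): e=[0,10,2] → #  [on edge]
    (5,2)@(11, 5): e=[12,6,-6] → ·
    (3,3)@(7, 7): e=[0,14,-2] → ·  [on edge]
    (4,3)@(9, 7): e=[12,10,-10] → ·
    (2,4)@(5, 9): e=[0,18,-6] → ·  [on edge]
    (1,5)@(3, 11): e=[0,22,-10] → ·  [on edge]
  covered (3 px):
    · · · · · · # ·
    · · · · · # · ·
    · · · · # · · ·
    · · · · · · · ·
    · · · · · · · ·
    · · · · · · · ·

Answer: 11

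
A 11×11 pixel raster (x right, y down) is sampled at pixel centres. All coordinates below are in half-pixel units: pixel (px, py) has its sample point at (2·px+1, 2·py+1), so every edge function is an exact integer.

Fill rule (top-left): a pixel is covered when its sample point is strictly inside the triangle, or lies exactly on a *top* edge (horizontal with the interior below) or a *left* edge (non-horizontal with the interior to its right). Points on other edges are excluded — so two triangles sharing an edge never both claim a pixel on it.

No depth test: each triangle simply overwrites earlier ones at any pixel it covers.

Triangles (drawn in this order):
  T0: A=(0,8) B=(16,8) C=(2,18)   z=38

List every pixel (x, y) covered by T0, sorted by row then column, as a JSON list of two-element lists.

T0:
  2·area = 160
  edge (0, 8)→(16, 8): d=(16,0) top-left  bias=+0
  edge (16, 8)→(2, 18): d=(-14,10) right/bottom  bias=-1
  edge (2, 18)→(0, 8): d=(-2,-10) top-left  bias=+0
    (0,4)@(1, 9): e=[16,136,8] → #
    (1,4)@(3, 9): e=[16,116,28] → #
    (2,4)@(5, 9): e=[16,96,48] → #
    (3,4)@(7, 9): e=[16,76,68] → #
    (4,4)@(9, 9): e=[16,56,88] → #
    (5,4)@(11, 9): e=[16,36,108] → #
    (6,4)@(13, 9): e=[16,16,128] → #
    (7,4)@(15, 9): e=[16,-4,148] → ·
    (0,5)@(1, 11): e=[48,108,4] → #
    (6,5)@(13, 11): e=[48,-12,124] → ·
    (0,6)@(1, 13): e=[80,80,0] → #  [on edge]
    (4,6)@(9, 13): e=[80,0,80] → ·  [on edge]
  covered (20 px):
    · · · · · · · · · · ·
    · · · · · · · · · · ·
    · · · · · · · · · · ·
    · · · · · · · · · · ·
    # # # # # # # · · · ·
    # # # # # # · · · · ·
    # # # # · · · · · · ·
    · # # · · · · · · · ·
    · # · · · · · · · · ·
    · · · · · · · · · · ·
    · · · · · · · · · · ·

Result: [[0,4],[1,4],[2,4],[3,4],[4,4],[5,4],[6,4],[0,5],[1,5],[2,5],[3,5],[4,5],[5,5],[0,6],[1,6],[2,6],[3,6],[1,7],[2,7],[1,8]]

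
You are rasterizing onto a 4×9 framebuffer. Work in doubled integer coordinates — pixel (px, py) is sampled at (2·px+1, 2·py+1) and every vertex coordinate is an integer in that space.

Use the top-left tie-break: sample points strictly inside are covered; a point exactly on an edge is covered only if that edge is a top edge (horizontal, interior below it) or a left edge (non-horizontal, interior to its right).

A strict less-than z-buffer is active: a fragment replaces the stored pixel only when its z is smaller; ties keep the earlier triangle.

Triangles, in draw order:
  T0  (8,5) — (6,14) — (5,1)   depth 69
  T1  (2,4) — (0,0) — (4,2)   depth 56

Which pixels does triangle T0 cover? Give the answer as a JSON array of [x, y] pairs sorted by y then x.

T0:
  2·area = 35
  edge (8, 5)→(6, 14): d=(-2,9) right/bottom  bias=-1
  edge (6, 14)→(5, 1): d=(-1,-13) top-left  bias=+0
  edge (5, 1)→(8, 5): d=(3,4) right/bottom  bias=-1
    (2,0)@(5, 1): e=[35,0,0] → .  [on edge]
    (3,2)@(7, 5): e=[9,22,4] → X
    (3,3)@(7, 7): e=[5,20,10] → X
    (3,4)@(7, 9): e=[1,18,16] → X
    (3,5)@(7, 11): e=[-3,16,22] → .
  covered (3 px):
    . . . .
    . . . .
    . . . X
    . . . X
    . . . X
    . . . .
    . . . .
    . . . .
    . . . .
T1:
  2·area = 12
  edge (2, 4)→(0, 0): d=(-2,-4) top-left  bias=+0
  edge (0, 0)→(4, 2): d=(4,2) right/bottom  bias=-1
  edge (4, 2)→(2, 4): d=(-2,2) right/bottom  bias=-1
    (0,0)@(1, 1): e=[2,2,8] → X
    (1,0)@(3, 1): e=[10,-2,4] → .
    (2,0)@(5, 1): e=[18,-6,0] → .  [on edge]
    (0,1)@(1, 3): e=[-2,10,4] → .
    (1,1)@(3, 3): e=[6,6,0] → .  [on edge]
    (0,2)@(1, 5): e=[-6,18,0] → .  [on edge]
  covered (1 px):
    X . . .
    . . . .
    . . . .
    . . . .
    . . . .
    . . . .
    . . . .
    . . . .
    . . . .

Result: [[3,2],[3,3],[3,4]]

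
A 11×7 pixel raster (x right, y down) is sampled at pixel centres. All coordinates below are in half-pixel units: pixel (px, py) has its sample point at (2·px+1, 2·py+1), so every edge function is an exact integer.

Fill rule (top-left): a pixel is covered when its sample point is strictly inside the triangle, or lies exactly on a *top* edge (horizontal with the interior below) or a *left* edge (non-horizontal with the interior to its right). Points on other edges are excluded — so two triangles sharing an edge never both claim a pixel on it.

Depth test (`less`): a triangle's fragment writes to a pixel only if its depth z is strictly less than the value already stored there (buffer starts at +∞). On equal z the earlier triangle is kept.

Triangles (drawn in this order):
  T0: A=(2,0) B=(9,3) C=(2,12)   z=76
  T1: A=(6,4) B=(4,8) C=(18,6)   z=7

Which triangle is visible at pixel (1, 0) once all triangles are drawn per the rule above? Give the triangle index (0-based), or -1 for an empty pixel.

T0:
  2·area = 84
  edge (2, 0)→(9, 3): d=(7,3) right/bottom  bias=-1
  edge (9, 3)→(2, 12): d=(-7,9) right/bottom  bias=-1
  edge (2, 12)→(2, 0): d=(0,-12) top-left  bias=+0
    (1,0)@(3, 1): e=[4,68,12] → █
    (2,0)@(5, 1): e=[-2,50,36] → ·
    (1,1)@(3, 3): e=[18,54,12] → █
    (2,1)@(5, 3): e=[12,36,36] → █
    (3,1)@(7, 3): e=[6,18,60] → █
    (4,1)@(9, 3): e=[0,0,84] → ·  [on edge]
    (1,2)@(3, 5): e=[32,40,12] → █
    (4,2)@(9, 5): e=[14,-14,84] → ·
    (1,3)@(3, 7): e=[46,26,12] → █
    (3,3)@(7, 7): e=[34,-10,60] → ·
    (1,4)@(3, 9): e=[60,12,12] → █
    (2,4)@(5, 9): e=[54,-6,36] → ·
  covered (10 px):
    · █ · · · · · · · · ·
    · █ █ █ · · · · · · ·
    · █ █ █ · · · · · · ·
    · █ █ · · · · · · · ·
    · █ · · · · · · · · ·
    · · · · · · · · · · ·
    · · · · · · · · · · ·
T1:
  2·area = 52  (B↔C swapped to make it positive)
  edge (6, 4)→(18, 6): d=(12,2) right/bottom  bias=-1
  edge (18, 6)→(4, 8): d=(-14,2) right/bottom  bias=-1
  edge (4, 8)→(6, 4): d=(2,-4) top-left  bias=+0
    (3,2)@(7, 5): e=[10,36,6] → █
    (4,2)@(9, 5): e=[6,32,14] → █
    (5,2)@(11, 5): e=[2,28,22] → █
    (6,2)@(13, 5): e=[-2,24,30] → ·
    (2,3)@(5, 7): e=[38,12,2] → █
    (5,3)@(11, 7): e=[26,0,26] → ·  [on edge]
    (2,4)@(5, 9): e=[62,-16,6] → ·
    (3,4)@(7, 9): e=[58,-20,14] → ·
    (4,4)@(9, 9): e=[54,-24,22] → ·
  covered (6 px):
    · · · · · · · · · · ·
    · · · · · · · · · · ·
    · · · █ █ █ · · · · ·
    · · █ █ █ · · · · · ·
    · · · · · · · · · · ·
    · · · · · · · · · · ·
    · · · · · · · · · · ·

Z-buffer (winner per pixel, '.' = empty):
  . 0 . . . . . . . . .
  . 0 0 0 . . . . . . .
  . 0 0 1 1 1 . . . . .
  . 0 1 1 1 . . . . . .
  . 0 . . . . . . . . .
  . . . . . . . . . . .
  . . . . . . . . . . .

Answer: 0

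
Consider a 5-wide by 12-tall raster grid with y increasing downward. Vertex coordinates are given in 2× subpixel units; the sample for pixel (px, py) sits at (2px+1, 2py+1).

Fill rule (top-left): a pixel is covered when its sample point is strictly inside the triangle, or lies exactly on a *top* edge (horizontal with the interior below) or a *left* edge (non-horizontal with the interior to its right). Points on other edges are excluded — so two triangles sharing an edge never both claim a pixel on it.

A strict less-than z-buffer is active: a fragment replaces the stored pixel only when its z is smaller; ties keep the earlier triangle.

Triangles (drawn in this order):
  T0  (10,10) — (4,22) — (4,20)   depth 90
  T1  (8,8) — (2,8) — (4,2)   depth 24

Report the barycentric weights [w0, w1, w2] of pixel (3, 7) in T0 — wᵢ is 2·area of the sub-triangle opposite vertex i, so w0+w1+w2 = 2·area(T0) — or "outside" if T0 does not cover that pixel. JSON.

T0:
  2·area = 12
  edge (10, 10)→(4, 22): d=(-6,12) right/bottom  bias=-1
  edge (4, 22)→(4, 20): d=(0,-2) top-left  bias=+0
  edge (4, 20)→(10, 10): d=(6,-10) top-left  bias=+0
    (3,7)@(7, 15): e=[6,6,0] → █  [on edge]
    (4,7)@(9, 15): e=[-18,10,20] → ·
    (3,8)@(7, 17): e=[-6,6,12] → ·
    (2,9)@(5, 19): e=[6,2,4] → █
    (3,9)@(7, 19): e=[-18,6,24] → ·
    (2,10)@(5, 21): e=[-6,2,16] → ·
  covered (2 px):
    · · · · ·
    · · · · ·
    · · · · ·
    · · · · ·
    · · · · ·
    · · · · ·
    · · · · ·
    · · · █ ·
    · · · · ·
    · · █ · ·
    · · · · ·
    · · · · ·
T1:
  2·area = 36
  edge (8, 8)→(2, 8): d=(-6,0) right/bottom  bias=-1
  edge (2, 8)→(4, 2): d=(2,-6) top-left  bias=+0
  edge (4, 2)→(8, 8): d=(4,6) right/bottom  bias=-1
    (1,2)@(3, 5): e=[18,0,18] → █  [on edge]
    (2,2)@(5, 5): e=[18,12,6] → █
    (3,2)@(7, 5): e=[18,24,-6] → ·
    (1,3)@(3, 7): e=[6,4,26] → █
    (3,3)@(7, 7): e=[6,28,2] → █
    (4,3)@(9, 7): e=[6,40,-10] → ·
    (1,4)@(3, 9): e=[-6,8,34] → ·
    (2,4)@(5, 9): e=[-6,20,22] → ·
    (3,4)@(7, 9): e=[-6,32,10] → ·
    (0,5)@(1, 11): e=[-18,0,54] → ·  [on edge]
  covered (5 px):
    · · · · ·
    · · · · ·
    · █ █ · ·
    · █ █ █ ·
    · · · · ·
    · · · · ·
    · · · · ·
    · · · · ·
    · · · · ·
    · · · · ·
    · · · · ·
    · · · · ·

Final: [6,0,6]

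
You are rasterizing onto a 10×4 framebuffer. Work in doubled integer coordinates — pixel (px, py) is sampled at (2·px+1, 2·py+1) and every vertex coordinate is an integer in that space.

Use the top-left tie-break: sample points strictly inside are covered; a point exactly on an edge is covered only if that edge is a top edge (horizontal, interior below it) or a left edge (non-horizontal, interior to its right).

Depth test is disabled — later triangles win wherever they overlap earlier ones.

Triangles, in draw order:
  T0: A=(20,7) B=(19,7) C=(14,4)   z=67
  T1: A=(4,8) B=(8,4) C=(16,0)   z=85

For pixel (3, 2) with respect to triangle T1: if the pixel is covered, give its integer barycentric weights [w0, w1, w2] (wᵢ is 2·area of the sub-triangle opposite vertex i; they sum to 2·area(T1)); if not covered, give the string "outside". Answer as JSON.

T0:
  2·area = 3
  edge (20, 7)→(19, 7): d=(-1,0) right/bottom  bias=-1
  edge (19, 7)→(14, 4): d=(-5,-3) top-left  bias=+0
  edge (14, 4)→(20, 7): d=(6,3) right/bottom  bias=-1
    (4,0)@(9, 1): e=[6,0,-3] → .  [on edge]
    (0,3)@(1, 7): e=[0,-54,57] → .  [on edge]
    (1,3)@(3, 7): e=[0,-48,51] → .  [on edge]
    (2,3)@(5, 7): e=[0,-42,45] → .  [on edge]
    (3,3)@(7, 7): e=[0,-36,39] → .  [on edge]
    (4,3)@(9, 7): e=[0,-30,33] → .  [on edge]
    (5,3)@(11, 7): e=[0,-24,27] → .  [on edge]
    (6,3)@(13, 7): e=[0,-18,21] → .  [on edge]
    (7,3)@(15, 7): e=[0,-12,15] → .  [on edge]
    (8,3)@(17, 7): e=[0,-6,9] → .  [on edge]
    (9,3)@(19, 7): e=[0,0,3] → .  [on edge]
  covered (0 px):
    . . . . . . . . . .
    . . . . . . . . . .
    . . . . . . . . . .
    . . . . . . . . . .
T1:
  2·area = 16
  edge (4, 8)→(8, 4): d=(4,-4) top-left  bias=+0
  edge (8, 4)→(16, 0): d=(8,-4) top-left  bias=+0
  edge (16, 0)→(4, 8): d=(-12,8) right/bottom  bias=-1
    (5,0)@(11, 1): e=[0,-12,28] → .  [on edge]
    (4,1)@(9, 3): e=[0,-4,20] → .  [on edge]
    (5,1)@(11, 3): e=[8,4,4] → X
    (6,1)@(13, 3): e=[16,12,-12] → .
    (3,2)@(7, 5): e=[0,4,12] → X  [on edge]
    (4,2)@(9, 5): e=[8,12,-4] → .
    (5,2)@(11, 5): e=[16,20,-20] → .
    (2,3)@(5, 7): e=[0,12,4] → X  [on edge]
    (3,3)@(7, 7): e=[8,20,-12] → .
  covered (3 px):
    . . . . . . . . . .
    . . . . . X . . . .
    . . . X . . . . . .
    . . X . . . . . . .

Result: [4,12,0]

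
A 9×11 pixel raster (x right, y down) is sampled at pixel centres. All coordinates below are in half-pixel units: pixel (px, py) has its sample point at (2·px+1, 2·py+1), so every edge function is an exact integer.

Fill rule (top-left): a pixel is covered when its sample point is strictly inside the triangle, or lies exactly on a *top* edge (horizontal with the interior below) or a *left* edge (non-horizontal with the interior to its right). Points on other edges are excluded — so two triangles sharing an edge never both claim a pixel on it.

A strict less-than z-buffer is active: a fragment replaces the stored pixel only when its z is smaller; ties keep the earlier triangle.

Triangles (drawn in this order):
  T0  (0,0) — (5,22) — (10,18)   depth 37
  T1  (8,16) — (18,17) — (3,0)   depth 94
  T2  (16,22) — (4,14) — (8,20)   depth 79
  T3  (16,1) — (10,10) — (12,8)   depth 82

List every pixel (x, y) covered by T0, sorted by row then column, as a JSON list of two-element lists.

T0:
  2·area = 130  (B↔C swapped to make it positive)
  edge (0, 0)→(10, 18): d=(10,18) right/bottom  bias=-1
  edge (10, 18)→(5, 22): d=(-5,4) right/bottom  bias=-1
  edge (5, 22)→(0, 0): d=(-5,-22) top-left  bias=+0
    (0,1)@(1, 3): e=[12,111,7] → #
    (1,1)@(3, 3): e=[-24,103,51] → ·
    (0,2)@(1, 5): e=[32,101,-3] → ·
    (1,3)@(3, 7): e=[16,83,31] → #
    (2,3)@(5, 7): e=[-20,75,75] → ·
    (1,4)@(3, 9): e=[36,73,21] → #
    (2,4)@(5, 9): e=[0,65,65] → ·  [on edge]
    (1,5)@(3, 11): e=[56,63,11] → #
    (2,5)@(5, 11): e=[20,55,55] → #
    (3,5)@(7, 11): e=[-16,47,99] → ·
    (1,6)@(3, 13): e=[76,53,1] → #
    (3,6)@(7, 13): e=[4,37,89] → #
  covered (16 px):
    · · · · · · · · ·
    # · · · · · · · ·
    · · · · · · · · ·
    · # · · · · · · ·
    · # · · · · · · ·
    · # # · · · · · ·
    · # # # · · · · ·
    · · # # · · · · ·
    · · # # # · · · ·
    · · # # · · · · ·
    · · # · · · · · ·
T1:
  2·area = 155  (B↔C swapped to make it positive)
  edge (8, 16)→(3, 0): d=(-5,-16) top-left  bias=+0
  edge (3, 0)→(18, 17): d=(15,17) right/bottom  bias=-1
  edge (18, 17)→(8, 16): d=(-10,-1) top-left  bias=+0
    (2,1)@(5, 3): e=[17,11,127] → #
    (3,1)@(7, 3): e=[49,-23,129] → ·
    (2,2)@(5, 5): e=[7,41,107] → #
    (3,2)@(7, 5): e=[39,7,109] → #
    (4,2)@(9, 5): e=[71,-27,111] → ·
    (2,3)@(5, 7): e=[-3,71,87] → ·
    (3,3)@(7, 7): e=[29,37,89] → #
    (4,3)@(9, 7): e=[61,3,91] → #
    (5,3)@(11, 7): e=[93,-31,93] → ·
    (3,4)@(7, 9): e=[19,67,69] → #
    (5,4)@(11, 9): e=[83,-1,73] → ·
    (3,5)@(7, 11): e=[9,97,49] → #
  covered (17 px):
    · · · · · · · · ·
    · · # · · · · · ·
    · · # # · · · · ·
    · · · # # · · · ·
    · · · # # · · · ·
    · · · # # # · · ·
    · · · · # # # · ·
    · · · · # # # # ·
    · · · · · · · · ·
    · · · · · · · · ·
    · · · · · · · · ·
T2:
  2·area = 40  (B↔C swapped to make it positive)
  edge (16, 22)→(8, 20): d=(-8,-2) top-left  bias=+0
  edge (8, 20)→(4, 14): d=(-4,-6) top-left  bias=+0
  edge (4, 14)→(16, 22): d=(12,8) right/bottom  bias=-1
    (2,7)@(5, 15): e=[34,2,4] → #
    (3,7)@(7, 15): e=[38,14,-12] → ·
    (2,8)@(5, 17): e=[18,-6,28] → ·
    (3,8)@(7, 17): e=[22,6,12] → #
    (4,8)@(9, 17): e=[26,18,-4] → ·
    (3,9)@(7, 19): e=[6,-2,36] → ·
    (4,9)@(9, 19): e=[10,10,20] → #
    (5,9)@(11, 19): e=[14,22,4] → #
    (6,9)@(13, 19): e=[18,34,-12] → ·
    (4,10)@(9, 21): e=[-6,2,44] → ·
    (5,10)@(11, 21): e=[-2,14,28] → ·
    (6,10)@(13, 21): e=[2,26,12] → #
  covered (5 px):
    · · · · · · · · ·
    · · · · · · · · ·
    · · · · · · · · ·
    · · · · · · · · ·
    · · · · · · · · ·
    · · · · · · · · ·
    · · · · · · · · ·
    · · # · · · · · ·
    · · · # · · · · ·
    · · · · # # · · ·
    · · · · · · # · ·
T3:
  2·area = 6  (B↔C swapped to make it positive)
  edge (16, 1)→(12, 8): d=(-4,7) right/bottom  bias=-1
  edge (12, 8)→(10, 10): d=(-2,2) right/bottom  bias=-1
  edge (10, 10)→(16, 1): d=(6,-9) top-left  bias=+0
    (8,1)@(17, 3): e=[-15,0,21] → ·  [on edge]
    (7,2)@(15, 5): e=[-9,0,15] → ·  [on edge]
    (6,3)@(13, 7): e=[-3,0,9] → ·  [on edge]
    (5,4)@(11, 9): e=[3,0,3] → ·  [on edge]
    (4,5)@(9, 11): e=[9,0,-3] → ·  [on edge]
    (3,6)@(7, 13): e=[15,0,-9] → ·  [on edge]
    (2,7)@(5, 15): e=[21,0,-15] → ·  [on edge]
    (1,8)@(3, 17): e=[27,0,-21] → ·  [on edge]
    (0,9)@(1, 19): e=[33,0,-27] → ·  [on edge]
  covered (0 px):
    · · · · · · · · ·
    · · · · · · · · ·
    · · · · · · · · ·
    · · · · · · · · ·
    · · · · · · · · ·
    · · · · · · · · ·
    · · · · · · · · ·
    · · · · · · · · ·
    · · · · · · · · ·
    · · · · · · · · ·
    · · · · · · · · ·

Answer: [[0,1],[1,3],[1,4],[1,5],[2,5],[1,6],[2,6],[3,6],[2,7],[3,7],[2,8],[3,8],[4,8],[2,9],[3,9],[2,10]]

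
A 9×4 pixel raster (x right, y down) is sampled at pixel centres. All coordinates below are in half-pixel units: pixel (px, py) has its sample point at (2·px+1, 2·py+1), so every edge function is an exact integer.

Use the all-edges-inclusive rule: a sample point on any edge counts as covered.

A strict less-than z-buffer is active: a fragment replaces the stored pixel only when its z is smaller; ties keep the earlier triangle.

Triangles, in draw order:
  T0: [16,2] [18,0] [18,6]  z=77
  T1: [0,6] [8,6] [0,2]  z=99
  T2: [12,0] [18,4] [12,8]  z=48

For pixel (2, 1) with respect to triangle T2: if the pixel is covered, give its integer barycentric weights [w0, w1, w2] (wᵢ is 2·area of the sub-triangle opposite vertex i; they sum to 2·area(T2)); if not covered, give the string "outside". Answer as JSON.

T0:
  2·area = 12
  edge (16, 2)→(18, 0): d=(2,-2) inclusive
  edge (18, 0)→(18, 6): d=(0,6) inclusive
  edge (18, 6)→(16, 2): d=(-2,-4) inclusive
    (8,0)@(17, 1): e=[0,6,6] → █  [on edge]
    (7,1)@(15, 3): e=[0,18,-6] → ·  [on edge]
    (8,1)@(17, 3): e=[4,6,2] → █
    (6,2)@(13, 5): e=[0,30,-18] → ·  [on edge]
    (8,2)@(17, 5): e=[8,6,-2] → ·
    (5,3)@(11, 7): e=[0,42,-30] → ·  [on edge]
  covered (2 px):
    · · · · · · · · █
    · · · · · · · · █
    · · · · · · · · ·
    · · · · · · · · ·
T1:
  2·area = 32  (B↔C swapped to make it positive)
  edge (0, 6)→(0, 2): d=(0,-4) inclusive
  edge (0, 2)→(8, 6): d=(8,4) inclusive
  edge (8, 6)→(0, 6): d=(-8,0) inclusive
    (0,1)@(1, 3): e=[4,4,24] → █
    (1,1)@(3, 3): e=[12,-4,24] → ·
    (0,2)@(1, 5): e=[4,20,8] → █
    (1,2)@(3, 5): e=[12,12,8] → █
    (2,2)@(5, 5): e=[20,4,8] → █
    (3,2)@(7, 5): e=[28,-4,8] → ·
    (0,3)@(1, 7): e=[4,36,-8] → ·
    (1,3)@(3, 7): e=[12,28,-8] → ·
    (2,3)@(5, 7): e=[20,20,-8] → ·
  covered (4 px):
    · · · · · · · · ·
    █ · · · · · · · ·
    █ █ █ · · · · · ·
    · · · · · · · · ·
T2:
  2·area = 48
  edge (12, 0)→(18, 4): d=(6,4) inclusive
  edge (18, 4)→(12, 8): d=(-6,4) inclusive
  edge (12, 8)→(12, 0): d=(0,-8) inclusive
    (6,0)@(13, 1): e=[2,38,8] → █
    (7,0)@(15, 1): e=[-6,30,24] → ·
    (6,1)@(13, 3): e=[14,26,8] → █
    (7,1)@(15, 3): e=[6,18,24] → █
    (8,1)@(17, 3): e=[-2,10,40] → ·
    (6,2)@(13, 5): e=[26,14,8] → █
    (8,2)@(17, 5): e=[10,-2,40] → ·
    (6,3)@(13, 7): e=[38,2,8] → █
    (7,3)@(15, 7): e=[30,-6,24] → ·
  covered (6 px):
    · · · · · · █ · ·
    · · · · · · █ █ ·
    · · · · · · █ █ ·
    · · · · · · █ · ·

Result: "outside"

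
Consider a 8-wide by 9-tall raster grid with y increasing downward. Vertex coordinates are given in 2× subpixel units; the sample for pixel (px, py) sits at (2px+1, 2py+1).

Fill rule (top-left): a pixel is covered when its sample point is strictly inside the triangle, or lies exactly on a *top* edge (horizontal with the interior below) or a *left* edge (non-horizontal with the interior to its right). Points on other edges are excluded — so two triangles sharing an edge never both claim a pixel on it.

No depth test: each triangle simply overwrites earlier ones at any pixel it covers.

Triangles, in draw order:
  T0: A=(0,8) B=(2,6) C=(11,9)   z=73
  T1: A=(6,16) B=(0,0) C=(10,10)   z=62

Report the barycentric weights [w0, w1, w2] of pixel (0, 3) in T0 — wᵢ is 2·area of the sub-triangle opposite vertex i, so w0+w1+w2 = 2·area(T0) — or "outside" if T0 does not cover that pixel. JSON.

T0:
  2·area = 24
  edge (0, 8)→(2, 6): d=(2,-2) top-left  bias=+0
  edge (2, 6)→(11, 9): d=(9,3) right/bottom  bias=-1
  edge (11, 9)→(0, 8): d=(-11,-1) top-left  bias=+0
    (3,0)@(7, 1): e=[0,-60,84] → .  [on edge]
    (2,1)@(5, 3): e=[0,-36,60] → .  [on edge]
    (1,2)@(3, 5): e=[0,-12,36] → .  [on edge]
    (0,3)@(1, 7): e=[0,12,12] → X  [on edge]
    (1,3)@(3, 7): e=[4,6,14] → X
    (2,3)@(5, 7): e=[8,0,16] → .  [on edge]
    (0,4)@(1, 9): e=[4,30,-10] → .
    (1,4)@(3, 9): e=[8,24,-8] → .
    (5,4)@(11, 9): e=[24,0,0] → .  [on edge]
  covered (2 px):
    . . . . . . . .
    . . . . . . . .
    . . . . . . . .
    X X . . . . . .
    . . . . . . . .
    . . . . . . . .
    . . . . . . . .
    . . . . . . . .
    . . . . . . . .
T1:
  2·area = 100
  edge (6, 16)→(0, 0): d=(-6,-16) top-left  bias=+0
  edge (0, 0)→(10, 10): d=(10,10) right/bottom  bias=-1
  edge (10, 10)→(6, 16): d=(-4,6) right/bottom  bias=-1
    (0,0)@(1, 1): e=[10,0,90] → .  [on edge]
    (1,1)@(3, 3): e=[30,0,70] → .  [on edge]
    (1,2)@(3, 5): e=[18,20,62] → X
    (2,2)@(5, 5): e=[50,0,50] → .  [on edge]
    (1,3)@(3, 7): e=[6,40,54] → X
    (2,3)@(5, 7): e=[38,20,42] → X
    (3,3)@(7, 7): e=[70,0,30] → .  [on edge]
    (1,4)@(3, 9): e=[-6,60,46] → .
    (2,4)@(5, 9): e=[26,40,34] → X
    (3,4)@(7, 9): e=[58,20,22] → X
    (4,4)@(9, 9): e=[90,0,10] → .  [on edge]
    (2,5)@(5, 11): e=[14,60,26] → X
    (5,5)@(11, 11): e=[110,0,-10] → .  [on edge]
    (6,6)@(13, 13): e=[130,0,-30] → .  [on edge]
    (7,7)@(15, 15): e=[150,0,-50] → .  [on edge]
  covered (10 px):
    . . . . . . . .
    . . . . . . . .
    . X . . . . . .
    . X X . . . . .
    . . X X . . . .
    . . X X X . . .
    . . X X . . . .
    . . . . . . . .
    . . . . . . . .

Answer: [12,12,0]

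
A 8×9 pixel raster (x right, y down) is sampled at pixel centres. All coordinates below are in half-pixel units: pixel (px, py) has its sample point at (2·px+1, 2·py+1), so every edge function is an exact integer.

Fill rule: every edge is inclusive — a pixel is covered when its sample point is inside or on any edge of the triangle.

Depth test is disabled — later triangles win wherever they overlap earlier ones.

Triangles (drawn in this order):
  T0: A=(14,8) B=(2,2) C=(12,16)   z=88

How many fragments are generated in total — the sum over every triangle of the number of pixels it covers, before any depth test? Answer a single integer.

T0:
  2·area = 108  (B↔C swapped to make it positive)
  edge (14, 8)→(12, 16): d=(-2,8) inclusive
  edge (12, 16)→(2, 2): d=(-10,-14) inclusive
  edge (2, 2)→(14, 8): d=(12,6) inclusive
    (1,1)@(3, 3): e=[98,4,6] → X
    (2,1)@(5, 3): e=[82,32,-6] → .
    (1,2)@(3, 5): e=[94,-16,30] → .
    (2,2)@(5, 5): e=[78,12,18] → X
    (3,2)@(7, 5): e=[62,40,6] → X
    (4,2)@(9, 5): e=[46,68,-6] → .
    (2,3)@(5, 7): e=[74,-8,42] → .
    (3,3)@(7, 7): e=[58,20,30] → X
    (4,3)@(9, 7): e=[42,48,18] → X
    (5,3)@(11, 7): e=[26,76,6] → X
    (6,3)@(13, 7): e=[10,104,-6] → .
    (3,4)@(7, 9): e=[54,0,54] → X  [on edge]
  covered (14 px):
    . . . . . . . .
    . X . . . . . .
    . . X X . . . .
    . . . X X X . .
    . . . X X X X .
    . . . . X X X .
    . . . . . X . .
    . . . . . . . .
    . . . . . . . .

Final: 14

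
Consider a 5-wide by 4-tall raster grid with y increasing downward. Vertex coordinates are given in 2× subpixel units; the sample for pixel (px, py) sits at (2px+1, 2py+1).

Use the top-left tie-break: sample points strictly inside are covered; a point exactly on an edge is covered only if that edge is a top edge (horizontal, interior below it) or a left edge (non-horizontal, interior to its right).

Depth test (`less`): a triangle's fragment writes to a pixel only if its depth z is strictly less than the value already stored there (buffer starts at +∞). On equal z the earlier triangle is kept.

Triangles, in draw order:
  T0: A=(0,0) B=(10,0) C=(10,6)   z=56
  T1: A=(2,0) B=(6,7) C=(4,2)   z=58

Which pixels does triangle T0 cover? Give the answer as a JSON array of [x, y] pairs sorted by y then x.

T0:
  2·area = 60
  edge (0, 0)→(10, 0): d=(10,0) top-left  bias=+0
  edge (10, 0)→(10, 6): d=(0,6) right/bottom  bias=-1
  edge (10, 6)→(0, 0): d=(-10,-6) top-left  bias=+0
    (1,0)@(3, 1): e=[10,42,8] → █
    (2,0)@(5, 1): e=[10,30,20] → █
    (3,0)@(7, 1): e=[10,18,32] → █
    (4,0)@(9, 1): e=[10,6,44] → █
    (1,1)@(3, 3): e=[30,42,-12] → ·
    (2,1)@(5, 3): e=[30,30,0] → █  [on edge]
    (2,2)@(5, 5): e=[50,30,-20] → ·
    (3,2)@(7, 5): e=[50,18,-8] → ·
    (4,2)@(9, 5): e=[50,6,4] → █
    (4,3)@(9, 7): e=[70,6,-16] → ·
  covered (8 px):
    · █ █ █ █
    · · █ █ █
    · · · · █
    · · · · ·
T1:
  2·area = 6  (B↔C swapped to make it positive)
  edge (2, 0)→(4, 2): d=(2,2) right/bottom  bias=-1
  edge (4, 2)→(6, 7): d=(2,5) right/bottom  bias=-1
  edge (6, 7)→(2, 0): d=(-4,-7) top-left  bias=+0
    (1,0)@(3, 1): e=[0,3,3] → ·  [on edge]
    (2,1)@(5, 3): e=[0,-3,9] → ·  [on edge]
    (2,2)@(5, 5): e=[4,1,1] → █
    (3,2)@(7, 5): e=[0,-9,15] → ·  [on edge]
    (2,3)@(5, 7): e=[8,5,-7] → ·
    (4,3)@(9, 7): e=[0,-15,21] → ·  [on edge]
  covered (1 px):
    · · · · ·
    · · · · ·
    · · █ · ·
    · · · · ·

Result: [[1,0],[2,0],[3,0],[4,0],[2,1],[3,1],[4,1],[4,2]]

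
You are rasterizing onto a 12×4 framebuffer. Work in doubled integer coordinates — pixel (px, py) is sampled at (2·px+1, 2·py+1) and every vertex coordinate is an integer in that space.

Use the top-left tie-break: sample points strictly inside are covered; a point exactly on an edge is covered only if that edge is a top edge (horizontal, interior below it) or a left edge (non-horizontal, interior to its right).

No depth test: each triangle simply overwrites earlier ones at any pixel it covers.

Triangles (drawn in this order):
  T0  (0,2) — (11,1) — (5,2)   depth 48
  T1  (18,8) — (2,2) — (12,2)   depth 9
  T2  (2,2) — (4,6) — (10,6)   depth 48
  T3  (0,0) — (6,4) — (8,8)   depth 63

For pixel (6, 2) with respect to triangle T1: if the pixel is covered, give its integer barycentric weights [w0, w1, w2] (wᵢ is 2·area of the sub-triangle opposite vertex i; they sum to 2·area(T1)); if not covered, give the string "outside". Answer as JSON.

T0:
  2·area = 5
  edge (0, 2)→(11, 1): d=(11,-1) top-left  bias=+0
  edge (11, 1)→(5, 2): d=(-6,1) right/bottom  bias=-1
  edge (5, 2)→(0, 2): d=(-5,0) right/bottom  bias=-1
    (5,0)@(11, 1): e=[0,0,5] → ·  [on edge]
  covered (0 px):
    · · · · · · · · · · · ·
    · · · · · · · · · · · ·
    · · · · · · · · · · · ·
    · · · · · · · · · · · ·
T1:
  2·area = 60
  edge (18, 8)→(2, 2): d=(-16,-6) top-left  bias=+0
  edge (2, 2)→(12, 2): d=(10,0) top-left  bias=+0
  edge (12, 2)→(18, 8): d=(6,6) right/bottom  bias=-1
    (5,0)@(11, 1): e=[70,-10,0] → ·  [on edge]
    (2,1)@(5, 3): e=[2,10,48] → █
    (3,1)@(7, 3): e=[14,10,36] → █
    (4,1)@(9, 3): e=[26,10,24] → █
    (5,1)@(11, 3): e=[38,10,12] → █
    (6,1)@(13, 3): e=[50,10,0] → ·  [on edge]
    (2,2)@(5, 5): e=[-30,30,60] → ·
    (3,2)@(7, 5): e=[-18,30,48] → ·
    (4,2)@(9, 5): e=[-6,30,36] → ·
    (5,2)@(11, 5): e=[6,30,24] → █
    (6,2)@(13, 5): e=[18,30,12] → █
    (7,2)@(15, 5): e=[30,30,0] → ·  [on edge]
    (8,3)@(17, 7): e=[10,50,0] → ·  [on edge]
  covered (6 px):
    · · · · · · · · · · · ·
    · · █ █ █ █ · · · · · ·
    · · · · · █ █ · · · · ·
    · · · · · · · · · · · ·
T2:
  2·area = 24  (B↔C swapped to make it positive)
  edge (2, 2)→(10, 6): d=(8,4) right/bottom  bias=-1
  edge (10, 6)→(4, 6): d=(-6,0) right/bottom  bias=-1
  edge (4, 6)→(2, 2): d=(-2,-4) top-left  bias=+0
    (1,1)@(3, 3): e=[4,18,2] → █
    (2,1)@(5, 3): e=[-4,18,10] → ·
    (1,2)@(3, 5): e=[20,6,-2] → ·
    (2,2)@(5, 5): e=[12,6,6] → █
    (3,2)@(7, 5): e=[4,6,14] → █
    (4,2)@(9, 5): e=[-4,6,22] → ·
    (2,3)@(5, 7): e=[28,-6,2] → ·
    (3,3)@(7, 7): e=[20,-6,10] → ·
  covered (3 px):
    · · · · · · · · · · · ·
    · █ · · · · · · · · · ·
    · · █ █ · · · · · · · ·
    · · · · · · · · · · · ·
T3:
  2·area = 16
  edge (0, 0)→(6, 4): d=(6,4) right/bottom  bias=-1
  edge (6, 4)→(8, 8): d=(2,4) right/bottom  bias=-1
  edge (8, 8)→(0, 0): d=(-8,-8) top-left  bias=+0
    (0,0)@(1, 1): e=[2,14,0] → █  [on edge]
    (1,0)@(3, 1): e=[-6,6,16] → ·
    (0,1)@(1, 3): e=[14,18,-16] → ·
    (1,1)@(3, 3): e=[6,10,0] → █  [on edge]
    (2,1)@(5, 3): e=[-2,2,16] → ·
    (1,2)@(3, 5): e=[18,14,-16] → ·
    (2,2)@(5, 5): e=[10,6,0] → █  [on edge]
    (3,2)@(7, 5): e=[2,-2,16] → ·
    (2,3)@(5, 7): e=[22,10,-16] → ·
    (3,3)@(7, 7): e=[14,2,0] → █  [on edge]
    (4,3)@(9, 7): e=[6,-6,16] → ·
  covered (4 px):
    █ · · · · · · · · · · ·
    · █ · · · · · · · · · ·
    · · █ · · · · · · · · ·
    · · · █ · · · · · · · ·

Result: [30,12,18]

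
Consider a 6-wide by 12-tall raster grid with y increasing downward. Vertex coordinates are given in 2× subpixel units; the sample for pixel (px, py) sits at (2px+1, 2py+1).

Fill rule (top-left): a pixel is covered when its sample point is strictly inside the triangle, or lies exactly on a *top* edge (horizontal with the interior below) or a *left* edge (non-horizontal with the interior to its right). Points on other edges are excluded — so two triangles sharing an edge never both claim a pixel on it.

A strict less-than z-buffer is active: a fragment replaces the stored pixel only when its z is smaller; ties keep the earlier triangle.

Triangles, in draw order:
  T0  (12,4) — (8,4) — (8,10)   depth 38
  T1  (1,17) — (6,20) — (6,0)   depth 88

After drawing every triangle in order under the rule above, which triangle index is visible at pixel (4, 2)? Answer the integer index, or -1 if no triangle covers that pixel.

T0:
  2·area = 24  (B↔C swapped to make it positive)
  edge (12, 4)→(8, 10): d=(-4,6) right/bottom  bias=-1
  edge (8, 10)→(8, 4): d=(0,-6) top-left  bias=+0
  edge (8, 4)→(12, 4): d=(4,0) top-left  bias=+0
    (4,2)@(9, 5): e=[14,6,4] → #
    (5,2)@(11, 5): e=[2,18,4] → #
    (4,3)@(9, 7): e=[6,6,12] → #
    (5,3)@(11, 7): e=[-6,18,12] → ·
    (4,4)@(9, 9): e=[-2,6,20] → ·
  covered (3 px):
    · · · · · ·
    · · · · · ·
    · · · · # #
    · · · · # ·
    · · · · · ·
    · · · · · ·
    · · · · · ·
    · · · · · ·
    · · · · · ·
    · · · · · ·
    · · · · · ·
    · · · · · ·
T1:
  2·area = 100  (B↔C swapped to make it positive)
  edge (1, 17)→(6, 0): d=(5,-17) top-left  bias=+0
  edge (6, 0)→(6, 20): d=(0,20) right/bottom  bias=-1
  edge (6, 20)→(1, 17): d=(-5,-3) top-left  bias=+0
    (2,2)@(5, 5): e=[8,20,72] → #
    (3,2)@(7, 5): e=[42,-20,78] → ·
    (2,3)@(5, 7): e=[18,20,62] → #
    (3,3)@(7, 7): e=[52,-20,68] → ·
    (2,4)@(5, 9): e=[28,20,52] → #
    (3,4)@(7, 9): e=[62,-20,58] → ·
    (1,5)@(3, 11): e=[4,60,36] → #
    (3,5)@(7, 11): e=[72,-20,48] → ·
    (1,6)@(3, 13): e=[14,60,26] → #
    (3,6)@(7, 13): e=[82,-20,38] → ·
    (1,7)@(3, 15): e=[24,60,16] → #
    (3,7)@(7, 15): e=[92,-20,28] → ·
    (0,8)@(1, 17): e=[0,100,0] → #  [on edge]
    (5,11)@(11, 23): e=[200,-100,0] → ·  [on edge]
  covered (13 px):
    · · · · · ·
    · · · · · ·
    · · # · · ·
    · · # · · ·
    · · # · · ·
    · # # · · ·
    · # # · · ·
    · # # · · ·
    # # # · · ·
    · · # · · ·
    · · · · · ·
    · · · · · ·

Z-buffer (winner per pixel, '.' = empty):
  . . . . . .
  . . . . . .
  . . 1 . 0 0
  . . 1 . 0 .
  . . 1 . . .
  . 1 1 . . .
  . 1 1 . . .
  . 1 1 . . .
  1 1 1 . . .
  . . 1 . . .
  . . . . . .
  . . . . . .

Result: 0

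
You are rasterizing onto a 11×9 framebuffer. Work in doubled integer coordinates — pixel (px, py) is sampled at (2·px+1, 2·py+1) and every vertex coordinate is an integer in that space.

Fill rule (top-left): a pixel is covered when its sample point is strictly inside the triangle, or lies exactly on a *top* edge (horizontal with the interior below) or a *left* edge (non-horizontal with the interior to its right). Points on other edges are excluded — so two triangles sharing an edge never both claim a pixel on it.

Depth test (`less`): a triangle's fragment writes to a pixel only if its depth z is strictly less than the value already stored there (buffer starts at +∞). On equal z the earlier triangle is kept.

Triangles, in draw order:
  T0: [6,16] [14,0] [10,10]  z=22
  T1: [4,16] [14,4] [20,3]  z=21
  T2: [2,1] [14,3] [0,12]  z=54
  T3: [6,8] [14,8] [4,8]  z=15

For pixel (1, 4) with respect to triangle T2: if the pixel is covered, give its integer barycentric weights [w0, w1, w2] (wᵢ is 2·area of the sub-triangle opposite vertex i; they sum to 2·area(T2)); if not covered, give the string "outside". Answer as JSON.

T0:
  2·area = 16
  edge (6, 16)→(14, 0): d=(8,-16) top-left  bias=+0
  edge (14, 0)→(10, 10): d=(-4,10) right/bottom  bias=-1
  edge (10, 10)→(6, 16): d=(-4,6) right/bottom  bias=-1
    (5,3)@(11, 7): e=[8,2,6] → X
    (6,3)@(13, 7): e=[40,-18,-6] → .
    (5,4)@(11, 9): e=[24,-6,-2] → .
    (4,5)@(9, 11): e=[8,6,2] → X
    (5,5)@(11, 11): e=[40,-14,-10] → .
    (4,6)@(9, 13): e=[24,-2,-6] → .
  covered (2 px):
    . . . . . . . . . . .
    . . . . . . . . . . .
    . . . . . . . . . . .
    . . . . . X . . . . .
    . . . . . . . . . . .
    . . . . X . . . . . .
    . . . . . . . . . . .
    . . . . . . . . . . .
    . . . . . . . . . . .
T1:
  2·area = 62
  edge (4, 16)→(14, 4): d=(10,-12) top-left  bias=+0
  edge (14, 4)→(20, 3): d=(6,-1) top-left  bias=+0
  edge (20, 3)→(4, 16): d=(-16,13) right/bottom  bias=-1
    (7,2)@(15, 5): e=[22,7,33] → X
    (8,2)@(17, 5): e=[46,9,7] → X
    (9,2)@(19, 5): e=[70,11,-19] → .
    (6,3)@(13, 7): e=[18,17,27] → X
    (8,3)@(17, 7): e=[66,21,-25] → .
    (5,4)@(11, 9): e=[14,27,21] → X
    (6,4)@(13, 9): e=[38,29,-5] → .
    (7,4)@(15, 9): e=[62,31,-31] → .
    (4,5)@(9, 11): e=[10,37,15] → X
    (5,5)@(11, 11): e=[34,39,-11] → .
    (3,6)@(7, 13): e=[6,47,9] → X
    (4,6)@(9, 13): e=[30,49,-17] → .
  covered (8 px):
    . . . . . . . . . . .
    . . . . . . . . . . .
    . . . . . . . X X . .
    . . . . . . X X . . .
    . . . . . X . . . . .
    . . . . X . . . . . .
    . . . X . . . . . . .
    . . X . . . . . . . .
    . . . . . . . . . . .
T2:
  2·area = 136
  edge (2, 1)→(14, 3): d=(12,2) right/bottom  bias=-1
  edge (14, 3)→(0, 12): d=(-14,9) right/bottom  bias=-1
  edge (0, 12)→(2, 1): d=(2,-11) top-left  bias=+0
    (1,1)@(3, 3): e=[22,99,15] → X
    (2,1)@(5, 3): e=[18,81,37] → X
    (3,1)@(7, 3): e=[14,63,59] → X
    (4,1)@(9, 3): e=[10,45,81] → X
    (5,1)@(11, 3): e=[6,27,103] → X
    (6,1)@(13, 3): e=[2,9,125] → X
    (7,1)@(15, 3): e=[-2,-9,147] → .
    (1,2)@(3, 5): e=[46,71,19] → X
    (5,2)@(11, 5): e=[30,-1,107] → .
    (6,2)@(13, 5): e=[26,-19,129] → .
    (0,3)@(1, 7): e=[74,61,1] → X
    (4,3)@(9, 7): e=[58,-11,89] → .
  covered (17 px):
    . . . . . . . . . . .
    . X X X X X X . . . .
    . X X X X . . . . . .
    X X X X . . . . . . .
    X X . . . . . . . . .
    X . . . . . . . . . .
    . . . . . . . . . . .
    . . . . . . . . . . .
    . . . . . . . . . . .
T3:
  degenerate (2·area = 0) — covers nothing

Final: [15,27,94]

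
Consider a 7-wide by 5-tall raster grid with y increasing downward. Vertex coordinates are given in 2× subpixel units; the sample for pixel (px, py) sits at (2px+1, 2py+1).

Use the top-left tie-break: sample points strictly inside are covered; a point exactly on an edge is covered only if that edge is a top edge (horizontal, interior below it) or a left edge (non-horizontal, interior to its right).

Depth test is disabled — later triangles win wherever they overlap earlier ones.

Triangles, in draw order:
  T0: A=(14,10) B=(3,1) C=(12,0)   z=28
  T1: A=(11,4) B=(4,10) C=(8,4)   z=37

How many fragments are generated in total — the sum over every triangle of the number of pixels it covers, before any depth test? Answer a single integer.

T0:
  2·area = 92
  edge (14, 10)→(3, 1): d=(-11,-9) top-left  bias=+0
  edge (3, 1)→(12, 0): d=(9,-1) top-left  bias=+0
  edge (12, 0)→(14, 10): d=(2,10) right/bottom  bias=-1
    (1,0)@(3, 1): e=[0,0,92] → X  [on edge]
    (2,0)@(5, 1): e=[18,2,72] → X
    (3,0)@(7, 1): e=[36,4,52] → X
    (4,0)@(9, 1): e=[54,6,32] → X
    (5,0)@(11, 1): e=[72,8,12] → X
    (6,0)@(13, 1): e=[90,10,-8] → .
    (1,1)@(3, 3): e=[-22,18,96] → .
    (2,1)@(5, 3): e=[-4,20,76] → .
    (3,1)@(7, 3): e=[14,22,56] → X
    (6,1)@(13, 3): e=[68,28,-4] → .
    (3,2)@(7, 5): e=[-8,40,60] → .
    (4,2)@(9, 5): e=[10,42,40] → X
    (6,2)@(13, 5): e=[46,46,0] → .  [on edge]
  covered (13 px):
    . X X X X X .
    . . . X X X .
    . . . . X X .
    . . . . . X X
    . . . . . . X
T1:
  2·area = 18
  edge (11, 4)→(4, 10): d=(-7,6) right/bottom  bias=-1
  edge (4, 10)→(8, 4): d=(4,-6) top-left  bias=+0
  edge (8, 4)→(11, 4): d=(3,0) top-left  bias=+0
    (4,2)@(9, 5): e=[5,10,3] → X
    (5,2)@(11, 5): e=[-7,22,3] → .
    (3,3)@(7, 7): e=[3,6,9] → X
    (4,3)@(9, 7): e=[-9,18,9] → .
    (2,4)@(5, 9): e=[1,2,15] → X
    (3,4)@(7, 9): e=[-11,14,15] → .
  covered (3 px):
    . . . . . . .
    . . . . . . .
    . . . . X . .
    . . . X . . .
    . . X . . . .

Final: 16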